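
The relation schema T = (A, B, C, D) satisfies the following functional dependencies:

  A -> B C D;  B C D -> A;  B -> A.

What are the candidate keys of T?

A; B

{A}⁺: A→BCD adds B, C, D → {A, B, C, D}.
{B}⁺: B→A adds A; A→BCD adds C, D → {A, B, C, D}.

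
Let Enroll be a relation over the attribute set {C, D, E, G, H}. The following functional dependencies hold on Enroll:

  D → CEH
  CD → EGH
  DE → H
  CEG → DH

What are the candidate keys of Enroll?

{D}⁺: D→CEH adds C, E, H; CD→EGH adds G → {C, D, E, G, H}.
{C, E, G}⁺: CEG→DH adds D, H → {C, D, E, G, H}.
Any other superkey contains one of these as a subset, so there are no further candidate keys.

(D); (C, E, G)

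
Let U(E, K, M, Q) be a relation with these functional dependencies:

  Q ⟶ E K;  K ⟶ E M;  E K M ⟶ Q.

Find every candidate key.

{K}⁺: K→EM adds E, M; EKM→Q adds Q → {E, K, M, Q}.
{Q}⁺: Q→EK adds E, K; K→EM adds M → {E, K, M, Q}.

(K), (Q)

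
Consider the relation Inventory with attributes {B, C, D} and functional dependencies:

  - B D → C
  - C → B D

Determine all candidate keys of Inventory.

{C}, {B, D}

{C}⁺: C→BD adds B, D → {B, C, D}.
{B, D}⁺: BD→C adds C → {B, C, D}.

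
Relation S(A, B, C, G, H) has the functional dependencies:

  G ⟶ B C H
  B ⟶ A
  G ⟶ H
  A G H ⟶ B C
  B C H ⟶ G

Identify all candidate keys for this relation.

{G}; {B, C, H}

{G}⁺: G→BCH adds B, C, H; B→A adds A → {A, B, C, G, H}.
{B, C, H}⁺: B→A adds A; BCH→G adds G → {A, B, C, G, H}. Minimal: {C, H}⁺ = {C, H}; {B, H}⁺ = {A, B, H}; {B, C}⁺ = {A, B, C} — none reach the full schema.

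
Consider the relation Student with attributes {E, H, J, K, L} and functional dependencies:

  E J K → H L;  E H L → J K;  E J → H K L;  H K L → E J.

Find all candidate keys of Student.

EJ; EHL; HKL

{E, J}⁺: EJ→HKL adds H, K, L → {E, H, J, K, L}. Minimal: {J}⁺ = {J}; {E}⁺ = {E} — none reach the full schema.
{E, H, L}⁺: EHL→JK adds J, K → {E, H, J, K, L}. Minimal: {H, L}⁺ = {H, L}; {E, L}⁺ = {E, L}; {E, H}⁺ = {E, H} — none reach the full schema.
{H, K, L}⁺: HKL→EJ adds E, J → {E, H, J, K, L}. Minimal: {K, L}⁺ = {K, L}; {H, L}⁺ = {H, L}; {H, K}⁺ = {H, K} — none reach the full schema.
Any other superkey contains one of these as a subset, so there are no further candidate keys.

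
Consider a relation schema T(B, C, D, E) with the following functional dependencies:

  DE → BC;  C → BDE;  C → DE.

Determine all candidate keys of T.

{C}⁺: C→BDE adds B, D, E → {B, C, D, E}.
{D, E}⁺: DE→BC adds B, C → {B, C, D, E}. Minimal: {E}⁺ = {E}; {D}⁺ = {D} — none reach the full schema.

(C), (D, E)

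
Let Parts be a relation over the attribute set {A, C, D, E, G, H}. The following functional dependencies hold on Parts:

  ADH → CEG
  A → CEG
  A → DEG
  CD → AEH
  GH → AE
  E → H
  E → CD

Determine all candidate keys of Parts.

{A}⁺: A→CEG adds C, E, G; A→DEG adds D; CD→AEH adds H → {A, C, D, E, G, H}.
{E}⁺: E→H adds H; E→CD adds C, D; CD→AEH adds A; ADH→CEG adds G → {A, C, D, E, G, H}.
{C, D}⁺: CD→AEH adds A, E, H; ADH→CEG adds G → {A, C, D, E, G, H}. Minimal: {D}⁺ = {D}; {C}⁺ = {C} — none reach the full schema.
{G, H}⁺: GH→AE adds A, E; E→CD adds C, D → {A, C, D, E, G, H}. Minimal: {H}⁺ = {H}; {G}⁺ = {G} — none reach the full schema.
Any other superkey contains one of these as a subset, so there are no further candidate keys.

{A}, {E}, {C, D}, {G, H}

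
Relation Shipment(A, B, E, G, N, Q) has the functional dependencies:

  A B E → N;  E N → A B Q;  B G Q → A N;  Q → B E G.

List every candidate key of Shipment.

{Q}, {E, N}, {A, B, E}

{Q}⁺: Q→BEG adds B, E, G; BGQ→AN adds A, N → {A, B, E, G, N, Q}.
{E, N}⁺: EN→ABQ adds A, B, Q; Q→BEG adds G → {A, B, E, G, N, Q}.
{A, B, E}⁺: ABE→N adds N; EN→ABQ adds Q; Q→BEG adds G → {A, B, E, G, N, Q}.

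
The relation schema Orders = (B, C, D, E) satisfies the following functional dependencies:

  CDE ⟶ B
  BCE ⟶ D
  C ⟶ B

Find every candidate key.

{C, E}⁺: C→B adds B; BCE→D adds D → {B, C, D, E}. Minimal: {E}⁺ = {E}; {C}⁺ = {B, C} — none reach the full schema.

{C, E}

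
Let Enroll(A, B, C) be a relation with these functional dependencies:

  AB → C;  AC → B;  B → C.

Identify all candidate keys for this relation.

Attribute A never appears on the right-hand side of any dependency, so A must belong to every candidate key.
{A}⁺ = {A}, which is not all of the schema, so we must add further attributes.
{A, B}⁺: AB→C adds C → {A, B, C}. Minimal: {B}⁺ = {B, C}; {A}⁺ = {A} — none reach the full schema.
{A, C}⁺: AC→B adds B → {A, B, C}. Minimal: {C}⁺ = {C}; {A}⁺ = {A} — none reach the full schema.

(A, B), (A, C)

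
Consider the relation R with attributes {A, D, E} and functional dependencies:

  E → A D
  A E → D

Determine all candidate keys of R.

Attribute E never appears on the right-hand side of any dependency, so E must belong to every candidate key.
{E}⁺ = {A, D, E}, which is all of the schema, so {E} is the only candidate key.

{E}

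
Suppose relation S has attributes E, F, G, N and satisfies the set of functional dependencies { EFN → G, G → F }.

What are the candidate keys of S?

EFN, EGN

{E, F, N}⁺: EFN→G adds G → {E, F, G, N}. Minimal: {F, N}⁺ = {F, N}; {E, N}⁺ = {E, N}; {E, F}⁺ = {E, F} — none reach the full schema.
{E, G, N}⁺: G→F adds F → {E, F, G, N}. Minimal: {G, N}⁺ = {F, G, N}; {E, N}⁺ = {E, N}; {E, G}⁺ = {E, F, G} — none reach the full schema.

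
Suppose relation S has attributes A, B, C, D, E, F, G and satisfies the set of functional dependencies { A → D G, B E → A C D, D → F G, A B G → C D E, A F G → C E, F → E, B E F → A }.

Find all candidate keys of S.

Attribute B never appears on the right-hand side of any dependency, so B must belong to every candidate key.
{B}⁺ = {B}, which is not all of the schema, so we must add further attributes.
{A, B}⁺: A→DG adds D, G; D→FG adds F; ABG→CDE adds C, E → {A, B, C, D, E, F, G}. Minimal: {B}⁺ = {B}; {A}⁺ = {A, C, D, E, F, G} — none reach the full schema.
{B, D}⁺: D→FG adds F, G; F→E adds E; BEF→A adds A; BE→ACD adds C → {A, B, C, D, E, F, G}. Minimal: {D}⁺ = {D, E, F, G}; {B}⁺ = {B} — none reach the full schema.
{B, E}⁺: BE→ACD adds A, C, D; D→FG adds F, G → {A, B, C, D, E, F, G}. Minimal: {E}⁺ = {E}; {B}⁺ = {B} — none reach the full schema.
{B, F}⁺: F→E adds E; BEF→A adds A; A→DG adds D, G; BE→ACD adds C → {A, B, C, D, E, F, G}. Minimal: {F}⁺ = {E, F}; {B}⁺ = {B} — none reach the full schema.

(A, B), (B, D), (B, E), (B, F)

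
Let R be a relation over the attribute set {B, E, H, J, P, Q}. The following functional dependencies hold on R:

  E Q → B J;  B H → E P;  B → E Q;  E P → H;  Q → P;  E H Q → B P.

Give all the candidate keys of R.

{B}⁺: B→EQ adds E, Q; Q→P adds P; EQ→BJ adds J; EP→H adds H → {B, E, H, J, P, Q}.
{E, Q}⁺: EQ→BJ adds B, J; Q→P adds P; EP→H adds H → {B, E, H, J, P, Q}. Minimal: {Q}⁺ = {P, Q}; {E}⁺ = {E} — none reach the full schema.

B, EQ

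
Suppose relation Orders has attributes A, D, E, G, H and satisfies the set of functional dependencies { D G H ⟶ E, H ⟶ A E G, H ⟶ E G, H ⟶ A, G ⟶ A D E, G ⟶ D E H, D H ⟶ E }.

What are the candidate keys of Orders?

{G}⁺: G→ADE adds A, D, E; G→DEH adds H → {A, D, E, G, H}.
{H}⁺: H→AEG adds A, E, G; G→ADE adds D → {A, D, E, G, H}.

G, H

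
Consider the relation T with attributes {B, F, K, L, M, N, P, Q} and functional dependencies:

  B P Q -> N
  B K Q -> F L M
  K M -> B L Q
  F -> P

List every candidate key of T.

Attribute K never appears on the right-hand side of any dependency, so K must belong to every candidate key.
{K}⁺ = {K}, which is not all of the schema, so we must add further attributes.
{K, M}⁺: KM→BLQ adds B, L, Q; BKQ→FLM adds F; F→P adds P; BPQ→N adds N → {B, F, K, L, M, N, P, Q}.
{B, K, Q}⁺: BKQ→FLM adds F, L, M; F→P adds P; BPQ→N adds N → {B, F, K, L, M, N, P, Q}.
Any other superkey contains one of these as a subset, so there are no further candidate keys.

KM, BKQ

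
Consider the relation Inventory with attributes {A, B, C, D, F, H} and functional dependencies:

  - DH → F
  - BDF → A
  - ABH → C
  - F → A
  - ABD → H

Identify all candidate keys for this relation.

Attributes B, D never appear on any right-hand side, so every candidate key must contain {B, D}.
{B, D}⁺ = {B, D}, which is not all of the schema, so we must add further attributes.
{A, B, D}⁺: ABD→H adds H; DH→F adds F; ABH→C adds C → {A, B, C, D, F, H}.
{B, D, F}⁺: BDF→A adds A; ABD→H adds H; ABH→C adds C → {A, B, C, D, F, H}.
{B, D, H}⁺: DH→F adds F; BDF→A adds A; ABH→C adds C → {A, B, C, D, F, H}.

(A, B, D); (B, D, F); (B, D, H)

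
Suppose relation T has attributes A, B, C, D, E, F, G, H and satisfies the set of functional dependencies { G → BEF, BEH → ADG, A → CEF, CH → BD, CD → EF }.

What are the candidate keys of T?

(A, H); (C, H); (G, H); (B, E, H)

Attribute H never appears on the right-hand side of any dependency, so H must belong to every candidate key.
{H}⁺ = {H}, which is not all of the schema, so we must add further attributes.
{A, H}⁺: A→CEF adds C, E, F; CH→BD adds B, D; BEH→ADG adds G → {A, B, C, D, E, F, G, H}.
{C, H}⁺: CH→BD adds B, D; CD→EF adds E, F; BEH→ADG adds A, G → {A, B, C, D, E, F, G, H}.
{G, H}⁺: G→BEF adds B, E, F; BEH→ADG adds A, D; A→CEF adds C → {A, B, C, D, E, F, G, H}.
{B, E, H}⁺: BEH→ADG adds A, D, G; A→CEF adds C, F → {A, B, C, D, E, F, G, H}.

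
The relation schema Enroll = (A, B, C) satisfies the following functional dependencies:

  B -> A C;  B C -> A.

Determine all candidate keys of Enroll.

(B)

{B}⁺: B→AC adds A, C → {A, B, C}.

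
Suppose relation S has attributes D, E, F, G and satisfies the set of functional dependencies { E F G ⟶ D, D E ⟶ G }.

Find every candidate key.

{D, E, F}⁺: DE→G adds G → {D, E, F, G}. Minimal: {E, F}⁺ = {E, F}; {D, F}⁺ = {D, F}; {D, E}⁺ = {D, E, G} — none reach the full schema.
{E, F, G}⁺: EFG→D adds D → {D, E, F, G}. Minimal: {F, G}⁺ = {F, G}; {E, G}⁺ = {E, G}; {E, F}⁺ = {E, F} — none reach the full schema.

DEF, EFG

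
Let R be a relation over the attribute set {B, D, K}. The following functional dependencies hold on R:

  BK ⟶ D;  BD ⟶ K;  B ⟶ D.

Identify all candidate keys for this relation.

{B}⁺: B→D adds D; BD→K adds K → {B, D, K}.
No other minimal superkey exists.

{B}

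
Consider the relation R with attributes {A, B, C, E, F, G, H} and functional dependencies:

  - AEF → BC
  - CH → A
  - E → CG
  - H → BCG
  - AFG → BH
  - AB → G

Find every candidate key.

{A, E, F}, {E, F, H}

Attributes E, F never appear on any right-hand side, so every candidate key must contain {E, F}.
{E, F}⁺ = {C, E, F, G}, which is not all of the schema, so we must add further attributes.
{A, E, F}⁺: AEF→BC adds B, C; E→CG adds G; AFG→BH adds H → {A, B, C, E, F, G, H}. Minimal: {E, F}⁺ = {C, E, F, G}; {A, F}⁺ = {A, F}; {A, E}⁺ = {A, C, E, G} — none reach the full schema.
{E, F, H}⁺: E→CG adds C, G; H→BCG adds B; CH→A adds A → {A, B, C, E, F, G, H}. Minimal: {F, H}⁺ = {A, B, C, F, G, H}; {E, H}⁺ = {A, B, C, E, G, H}; {E, F}⁺ = {C, E, F, G} — none reach the full schema.
Any other superkey contains one of these as a subset, so there are no further candidate keys.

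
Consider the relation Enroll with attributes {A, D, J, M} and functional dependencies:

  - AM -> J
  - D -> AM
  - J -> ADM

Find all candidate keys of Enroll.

{D}⁺: D→AM adds A, M; AM→J adds J → {A, D, J, M}.
{J}⁺: J→ADM adds A, D, M → {A, D, J, M}.
{A, M}⁺: AM→J adds J; J→ADM adds D → {A, D, J, M}.
Any other superkey contains one of these as a subset, so there are no further candidate keys.

{D}; {J}; {A, M}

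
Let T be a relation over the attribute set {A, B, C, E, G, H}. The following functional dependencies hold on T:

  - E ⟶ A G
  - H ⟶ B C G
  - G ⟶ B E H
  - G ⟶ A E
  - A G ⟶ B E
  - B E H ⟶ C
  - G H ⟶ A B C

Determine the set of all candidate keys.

E, G, H

{E}⁺: E→AG adds A, G; G→BEH adds B, H; BEH→C adds C → {A, B, C, E, G, H}.
{G}⁺: G→BEH adds B, E, H; G→AE adds A; BEH→C adds C → {A, B, C, E, G, H}.
{H}⁺: H→BCG adds B, C, G; G→BEH adds E; G→AE adds A → {A, B, C, E, G, H}.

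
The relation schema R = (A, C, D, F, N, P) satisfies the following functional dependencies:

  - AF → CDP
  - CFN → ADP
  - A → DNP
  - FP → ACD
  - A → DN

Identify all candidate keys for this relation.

Attribute F never appears on the right-hand side of any dependency, so F must belong to every candidate key.
{F}⁺ = {F}, which is not all of the schema, so we must add further attributes.
{A, F}⁺: AF→CDP adds C, D, P; A→DNP adds N → {A, C, D, F, N, P}.
{F, P}⁺: FP→ACD adds A, C, D; A→DN adds N → {A, C, D, F, N, P}.
{C, F, N}⁺: CFN→ADP adds A, D, P → {A, C, D, F, N, P}.
Any other superkey contains one of these as a subset, so there are no further candidate keys.

{A, F}, {F, P}, {C, F, N}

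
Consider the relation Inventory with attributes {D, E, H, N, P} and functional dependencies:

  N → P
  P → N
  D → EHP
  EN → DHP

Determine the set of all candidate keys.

{D}⁺: D→EHP adds E, H, P; P→N adds N → {D, E, H, N, P}.
{E, N}⁺: N→P adds P; EN→DHP adds D, H → {D, E, H, N, P}. Minimal: {N}⁺ = {N, P}; {E}⁺ = {E} — none reach the full schema.
{E, P}⁺: P→N adds N; EN→DHP adds D, H → {D, E, H, N, P}. Minimal: {P}⁺ = {N, P}; {E}⁺ = {E} — none reach the full schema.
Any other superkey contains one of these as a subset, so there are no further candidate keys.

{D}; {E, N}; {E, P}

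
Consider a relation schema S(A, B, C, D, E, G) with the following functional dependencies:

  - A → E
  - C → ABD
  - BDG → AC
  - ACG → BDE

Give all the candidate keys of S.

Attribute G never appears on the right-hand side of any dependency, so G must belong to every candidate key.
{G}⁺ = {G}, which is not all of the schema, so we must add further attributes.
{C, G}⁺: C→ABD adds A, B, D; ACG→BDE adds E → {A, B, C, D, E, G}. Minimal: {G}⁺ = {G}; {C}⁺ = {A, B, C, D, E} — none reach the full schema.
{B, D, G}⁺: BDG→AC adds A, C; ACG→BDE adds E → {A, B, C, D, E, G}. Minimal: {D, G}⁺ = {D, G}; {B, G}⁺ = {B, G}; {B, D}⁺ = {B, D} — none reach the full schema.
Any other superkey contains one of these as a subset, so there are no further candidate keys.

CG, BDG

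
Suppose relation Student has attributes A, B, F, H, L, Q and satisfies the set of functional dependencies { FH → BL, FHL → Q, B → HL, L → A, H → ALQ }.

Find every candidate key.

Attribute F never appears on the right-hand side of any dependency, so F must belong to every candidate key.
{F}⁺ = {F}, which is not all of the schema, so we must add further attributes.
{B, F}⁺: B→HL adds H, L; L→A adds A; H→ALQ adds Q → {A, B, F, H, L, Q}. Minimal: {F}⁺ = {F}; {B}⁺ = {A, B, H, L, Q} — none reach the full schema.
{F, H}⁺: FH→BL adds B, L; FHL→Q adds Q; L→A adds A → {A, B, F, H, L, Q}. Minimal: {H}⁺ = {A, H, L, Q}; {F}⁺ = {F} — none reach the full schema.
Any other superkey contains one of these as a subset, so there are no further candidate keys.

{B, F}; {F, H}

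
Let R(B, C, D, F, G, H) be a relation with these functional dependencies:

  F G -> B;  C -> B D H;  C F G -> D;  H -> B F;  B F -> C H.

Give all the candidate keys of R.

Attribute G never appears on the right-hand side of any dependency, so G must belong to every candidate key.
{G}⁺ = {G}, which is not all of the schema, so we must add further attributes.
{C, G}⁺: C→BDH adds B, D, H; H→BF adds F → {B, C, D, F, G, H}. Minimal: {G}⁺ = {G}; {C}⁺ = {B, C, D, F, H} — none reach the full schema.
{F, G}⁺: FG→B adds B; BF→CH adds C, H; C→BDH adds D → {B, C, D, F, G, H}. Minimal: {G}⁺ = {G}; {F}⁺ = {F} — none reach the full schema.
{G, H}⁺: H→BF adds B, F; BF→CH adds C; C→BDH adds D → {B, C, D, F, G, H}. Minimal: {H}⁺ = {B, C, D, F, H}; {G}⁺ = {G} — none reach the full schema.
Any other superkey contains one of these as a subset, so there are no further candidate keys.

{C, G}, {F, G}, {G, H}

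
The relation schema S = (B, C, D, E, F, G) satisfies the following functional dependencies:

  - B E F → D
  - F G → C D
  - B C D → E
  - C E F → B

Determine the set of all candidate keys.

{B, F, G}⁺: FG→CD adds C, D; BCD→E adds E → {B, C, D, E, F, G}. Minimal: {F, G}⁺ = {C, D, F, G}; {B, G}⁺ = {B, G}; {B, F}⁺ = {B, F} — none reach the full schema.
{E, F, G}⁺: FG→CD adds C, D; CEF→B adds B → {B, C, D, E, F, G}. Minimal: {F, G}⁺ = {C, D, F, G}; {E, G}⁺ = {E, G}; {E, F}⁺ = {E, F} — none reach the full schema.
Any other superkey contains one of these as a subset, so there are no further candidate keys.

{B, F, G}; {E, F, G}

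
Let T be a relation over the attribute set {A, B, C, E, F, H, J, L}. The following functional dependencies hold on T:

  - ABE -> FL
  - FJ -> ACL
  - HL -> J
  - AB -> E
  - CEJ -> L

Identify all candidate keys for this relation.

ABH, BFHJ, BFHL

Attributes B, H never appear on any right-hand side, so every candidate key must contain {B, H}.
{B, H}⁺ = {B, H}, which is not all of the schema, so we must add further attributes.
{A, B, H}⁺: AB→E adds E; ABE→FL adds F, L; HL→J adds J; FJ→ACL adds C → {A, B, C, E, F, H, J, L}. Minimal: {B, H}⁺ = {B, H}; {A, H}⁺ = {A, H}; {A, B}⁺ = {A, B, E, F, L} — none reach the full schema.
{B, F, H, J}⁺: FJ→ACL adds A, C, L; AB→E adds E → {A, B, C, E, F, H, J, L}. Minimal: {F, H, J}⁺ = {A, C, F, H, J, L}; {B, H, J}⁺ = {B, H, J}; {B, F, J}⁺ = {A, B, C, E, F, J, L}; … — none reach the full schema.
{B, F, H, L}⁺: HL→J adds J; FJ→ACL adds A, C; AB→E adds E → {A, B, C, E, F, H, J, L}. Minimal: {F, H, L}⁺ = {A, C, F, H, J, L}; {B, H, L}⁺ = {B, H, J, L}; {B, F, L}⁺ = {B, F, L}; … — none reach the full schema.
Any other superkey contains one of these as a subset, so there are no further candidate keys.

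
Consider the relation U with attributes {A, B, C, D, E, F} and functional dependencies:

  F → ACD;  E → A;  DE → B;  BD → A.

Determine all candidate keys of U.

Attributes E, F never appear on any right-hand side, so every candidate key must contain {E, F}.
{E, F}⁺ = {A, B, C, D, E, F}, which is all of the schema, so {E, F} is the only candidate key.

{E, F}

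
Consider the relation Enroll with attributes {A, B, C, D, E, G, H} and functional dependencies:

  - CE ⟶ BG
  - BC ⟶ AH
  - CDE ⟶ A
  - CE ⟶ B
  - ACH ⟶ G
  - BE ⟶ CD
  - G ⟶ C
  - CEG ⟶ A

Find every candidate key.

{B, E}, {C, E}, {E, G}

{B, E}⁺: BE→CD adds C, D; CE→BG adds G; BC→AH adds A, H → {A, B, C, D, E, G, H}. Minimal: {E}⁺ = {E}; {B}⁺ = {B} — none reach the full schema.
{C, E}⁺: CE→BG adds B, G; BC→AH adds A, H; BE→CD adds D → {A, B, C, D, E, G, H}. Minimal: {E}⁺ = {E}; {C}⁺ = {C} — none reach the full schema.
{E, G}⁺: G→C adds C; CEG→A adds A; CE→BG adds B; BC→AH adds H; BE→CD adds D → {A, B, C, D, E, G, H}. Minimal: {G}⁺ = {C, G}; {E}⁺ = {E} — none reach the full schema.
Any other superkey contains one of these as a subset, so there are no further candidate keys.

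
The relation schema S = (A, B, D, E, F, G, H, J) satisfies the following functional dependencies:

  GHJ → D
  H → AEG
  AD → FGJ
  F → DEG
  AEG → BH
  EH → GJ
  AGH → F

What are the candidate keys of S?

H, AD, AF, AEG

{H}⁺: H→AEG adds A, E, G; AEG→BH adds B; EH→GJ adds J; AGH→F adds F; GHJ→D adds D → {A, B, D, E, F, G, H, J}.
{A, D}⁺: AD→FGJ adds F, G, J; F→DEG adds E; AEG→BH adds B, H → {A, B, D, E, F, G, H, J}.
{A, F}⁺: F→DEG adds D, E, G; AEG→BH adds B, H; EH→GJ adds J → {A, B, D, E, F, G, H, J}.
{A, E, G}⁺: AEG→BH adds B, H; EH→GJ adds J; AGH→F adds F; GHJ→D adds D → {A, B, D, E, F, G, H, J}.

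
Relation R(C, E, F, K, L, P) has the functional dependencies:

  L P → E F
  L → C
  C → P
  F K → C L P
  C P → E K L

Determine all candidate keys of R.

{C}⁺: C→P adds P; CP→EKL adds E, K, L; LP→EF adds F → {C, E, F, K, L, P}.
{L}⁺: L→C adds C; C→P adds P; CP→EKL adds E, K; LP→EF adds F → {C, E, F, K, L, P}.
{F, K}⁺: FK→CLP adds C, L, P; CP→EKL adds E → {C, E, F, K, L, P}. Minimal: {K}⁺ = {K}; {F}⁺ = {F} — none reach the full schema.

(C); (L); (F, K)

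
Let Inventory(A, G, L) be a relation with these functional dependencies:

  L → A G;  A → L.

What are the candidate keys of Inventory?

{A}⁺: A→L adds L; L→AG adds G → {A, G, L}.
{L}⁺: L→AG adds A, G → {A, G, L}.
Any other superkey contains one of these as a subset, so there are no further candidate keys.

{A}, {L}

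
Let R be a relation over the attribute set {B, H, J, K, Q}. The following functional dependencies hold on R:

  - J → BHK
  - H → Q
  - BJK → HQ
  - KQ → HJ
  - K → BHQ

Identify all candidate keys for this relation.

{J}; {K}

{J}⁺: J→BHK adds B, H, K; H→Q adds Q → {B, H, J, K, Q}.
{K}⁺: K→BHQ adds B, H, Q; KQ→HJ adds J → {B, H, J, K, Q}.
Any other superkey contains one of these as a subset, so there are no further candidate keys.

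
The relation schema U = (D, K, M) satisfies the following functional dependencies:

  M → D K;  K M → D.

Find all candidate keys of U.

Attribute M never appears on the right-hand side of any dependency, so M must belong to every candidate key.
{M}⁺ = {D, K, M}, which is all of the schema, so {M} is the only candidate key.

M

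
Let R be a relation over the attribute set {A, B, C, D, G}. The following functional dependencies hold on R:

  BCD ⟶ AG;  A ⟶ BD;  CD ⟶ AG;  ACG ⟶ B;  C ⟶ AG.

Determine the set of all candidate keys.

{C}

Attribute C never appears on the right-hand side of any dependency, so C must belong to every candidate key.
{C}⁺ = {A, B, C, D, G}, which is all of the schema, so {C} is the only candidate key.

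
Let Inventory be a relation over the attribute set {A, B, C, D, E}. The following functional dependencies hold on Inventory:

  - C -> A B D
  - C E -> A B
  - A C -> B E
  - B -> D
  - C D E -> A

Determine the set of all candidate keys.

{C}

Attribute C never appears on the right-hand side of any dependency, so C must belong to every candidate key.
{C}⁺ = {A, B, C, D, E}, which is all of the schema, so {C} is the only candidate key.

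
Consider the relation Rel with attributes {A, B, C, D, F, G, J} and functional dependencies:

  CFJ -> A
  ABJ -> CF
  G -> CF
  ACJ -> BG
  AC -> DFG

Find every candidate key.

Attribute J never appears on the right-hand side of any dependency, so J must belong to every candidate key.
{J}⁺ = {J}, which is not all of the schema, so we must add further attributes.
{G, J}⁺: G→CF adds C, F; CFJ→A adds A; ACJ→BG adds B; AC→DFG adds D → {A, B, C, D, F, G, J}.
{A, B, J}⁺: ABJ→CF adds C, F; ACJ→BG adds G; AC→DFG adds D → {A, B, C, D, F, G, J}.
{A, C, J}⁺: ACJ→BG adds B, G; AC→DFG adds D, F → {A, B, C, D, F, G, J}.
{C, F, J}⁺: CFJ→A adds A; ACJ→BG adds B, G; AC→DFG adds D → {A, B, C, D, F, G, J}.

GJ; ABJ; ACJ; CFJ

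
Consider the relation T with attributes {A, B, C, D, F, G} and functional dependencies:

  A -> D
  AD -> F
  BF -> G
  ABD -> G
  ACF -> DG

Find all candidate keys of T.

{A, B, C}⁺: A→D adds D; AD→F adds F; BF→G adds G → {A, B, C, D, F, G}.

{A, B, C}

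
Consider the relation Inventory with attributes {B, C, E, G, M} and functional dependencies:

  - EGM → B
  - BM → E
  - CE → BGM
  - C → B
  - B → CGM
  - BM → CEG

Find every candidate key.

{B}⁺: B→CGM adds C, G, M; BM→CEG adds E → {B, C, E, G, M}.
{C}⁺: C→B adds B; B→CGM adds G, M; BM→CEG adds E → {B, C, E, G, M}.
{E, G, M}⁺: EGM→B adds B; B→CGM adds C → {B, C, E, G, M}. Minimal: {G, M}⁺ = {G, M}; {E, M}⁺ = {E, M}; {E, G}⁺ = {E, G} — none reach the full schema.

(B), (C), (E, G, M)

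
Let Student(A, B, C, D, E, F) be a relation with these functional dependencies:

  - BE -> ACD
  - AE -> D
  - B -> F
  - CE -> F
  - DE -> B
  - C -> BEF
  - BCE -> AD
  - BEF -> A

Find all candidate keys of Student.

{C}⁺: C→BEF adds B, E, F; BCE→AD adds A, D → {A, B, C, D, E, F}.
{A, E}⁺: AE→D adds D; DE→B adds B; BE→ACD adds C; B→F adds F → {A, B, C, D, E, F}. Minimal: {E}⁺ = {E}; {A}⁺ = {A} — none reach the full schema.
{B, E}⁺: BE→ACD adds A, C, D; B→F adds F → {A, B, C, D, E, F}. Minimal: {E}⁺ = {E}; {B}⁺ = {B, F} — none reach the full schema.
{D, E}⁺: DE→B adds B; BE→ACD adds A, C; B→F adds F → {A, B, C, D, E, F}. Minimal: {E}⁺ = {E}; {D}⁺ = {D} — none reach the full schema.
Any other superkey contains one of these as a subset, so there are no further candidate keys.

{C}; {A, E}; {B, E}; {D, E}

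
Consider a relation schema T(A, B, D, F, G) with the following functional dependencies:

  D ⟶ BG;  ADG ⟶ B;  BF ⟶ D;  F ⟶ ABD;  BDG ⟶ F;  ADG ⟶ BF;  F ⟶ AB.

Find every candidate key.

{D}⁺: D→BG adds B, G; BDG→F adds F; F→AB adds A → {A, B, D, F, G}.
{F}⁺: F→ABD adds A, B, D; D→BG adds G → {A, B, D, F, G}.
Any other superkey contains one of these as a subset, so there are no further candidate keys.

{D}, {F}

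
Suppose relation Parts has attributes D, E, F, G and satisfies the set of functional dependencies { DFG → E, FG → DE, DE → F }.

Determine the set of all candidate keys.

(F, G), (D, E, G)

Attribute G never appears on the right-hand side of any dependency, so G must belong to every candidate key.
{G}⁺ = {G}, which is not all of the schema, so we must add further attributes.
{F, G}⁺: FG→DE adds D, E → {D, E, F, G}.
{D, E, G}⁺: DE→F adds F → {D, E, F, G}.
Any other superkey contains one of these as a subset, so there are no further candidate keys.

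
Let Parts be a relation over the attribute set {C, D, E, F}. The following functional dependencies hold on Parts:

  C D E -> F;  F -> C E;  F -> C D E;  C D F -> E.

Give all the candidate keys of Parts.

{F}; {C, D, E}

{F}⁺: F→CE adds C, E; F→CDE adds D → {C, D, E, F}.
{C, D, E}⁺: CDE→F adds F → {C, D, E, F}. Minimal: {D, E}⁺ = {D, E}; {C, E}⁺ = {C, E}; {C, D}⁺ = {C, D} — none reach the full schema.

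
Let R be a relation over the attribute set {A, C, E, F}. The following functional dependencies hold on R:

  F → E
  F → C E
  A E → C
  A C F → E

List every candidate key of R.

Attributes A, F never appear on any right-hand side, so every candidate key must contain {A, F}.
{A, F}⁺ = {A, C, E, F}, which is all of the schema, so {A, F} is the only candidate key.

(A, F)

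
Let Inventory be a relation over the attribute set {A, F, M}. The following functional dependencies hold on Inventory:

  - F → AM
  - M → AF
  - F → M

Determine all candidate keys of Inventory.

{F}⁺: F→AM adds A, M → {A, F, M}.
{M}⁺: M→AF adds A, F → {A, F, M}.

(F), (M)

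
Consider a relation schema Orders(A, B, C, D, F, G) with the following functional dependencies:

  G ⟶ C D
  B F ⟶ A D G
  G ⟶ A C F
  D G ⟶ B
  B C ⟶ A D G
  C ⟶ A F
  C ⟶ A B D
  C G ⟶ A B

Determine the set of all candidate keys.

{C}⁺: C→AF adds A, F; C→ABD adds B, D; BF→ADG adds G → {A, B, C, D, F, G}.
{G}⁺: G→CD adds C, D; G→ACF adds A, F; DG→B adds B → {A, B, C, D, F, G}.
{B, F}⁺: BF→ADG adds A, D, G; G→ACF adds C → {A, B, C, D, F, G}. Minimal: {F}⁺ = {F}; {B}⁺ = {B} — none reach the full schema.

{C}, {G}, {B, F}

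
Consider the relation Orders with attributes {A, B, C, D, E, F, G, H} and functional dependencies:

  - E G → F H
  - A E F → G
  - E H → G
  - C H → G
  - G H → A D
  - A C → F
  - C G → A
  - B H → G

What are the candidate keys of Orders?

{A, B, C, E}, {B, C, E, G}, {B, C, E, H}

{A, B, C, E}⁺: AC→F adds F; AEF→G adds G; EG→FH adds H; GH→AD adds D → {A, B, C, D, E, F, G, H}. Minimal: {B, C, E}⁺ = {B, C, E}; {A, C, E}⁺ = {A, C, D, E, F, G, H}; {A, B, E}⁺ = {A, B, E}; … — none reach the full schema.
{B, C, E, G}⁺: EG→FH adds F, H; GH→AD adds A, D → {A, B, C, D, E, F, G, H}. Minimal: {C, E, G}⁺ = {A, C, D, E, F, G, H}; {B, E, G}⁺ = {A, B, D, E, F, G, H}; {B, C, G}⁺ = {A, B, C, F, G}; … — none reach the full schema.
{B, C, E, H}⁺: EH→G adds G; GH→AD adds A, D; AC→F adds F → {A, B, C, D, E, F, G, H}. Minimal: {C, E, H}⁺ = {A, C, D, E, F, G, H}; {B, E, H}⁺ = {A, B, D, E, F, G, H}; {B, C, H}⁺ = {A, B, C, D, F, G, H}; … — none reach the full schema.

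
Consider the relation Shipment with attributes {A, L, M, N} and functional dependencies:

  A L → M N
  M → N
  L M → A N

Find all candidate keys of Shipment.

Attribute L never appears on the right-hand side of any dependency, so L must belong to every candidate key.
{L}⁺ = {L}, which is not all of the schema, so we must add further attributes.
{A, L}⁺: AL→MN adds M, N → {A, L, M, N}.
{L, M}⁺: M→N adds N; LM→AN adds A → {A, L, M, N}.
Any other superkey contains one of these as a subset, so there are no further candidate keys.

(A, L), (L, M)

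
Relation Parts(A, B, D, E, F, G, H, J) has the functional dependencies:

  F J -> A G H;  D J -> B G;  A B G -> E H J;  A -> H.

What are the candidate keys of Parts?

(D, F, J); (A, B, D, F, G)

{D, F, J}⁺: FJ→AGH adds A, G, H; DJ→BG adds B; ABG→EHJ adds E → {A, B, D, E, F, G, H, J}. Minimal: {F, J}⁺ = {A, F, G, H, J}; {D, J}⁺ = {B, D, G, J}; {D, F}⁺ = {D, F} — none reach the full schema.
{A, B, D, F, G}⁺: ABG→EHJ adds E, H, J → {A, B, D, E, F, G, H, J}. Minimal: {B, D, F, G}⁺ = {B, D, F, G}; {A, D, F, G}⁺ = {A, D, F, G, H}; {A, B, F, G}⁺ = {A, B, E, F, G, H, J}; … — none reach the full schema.
Any other superkey contains one of these as a subset, so there are no further candidate keys.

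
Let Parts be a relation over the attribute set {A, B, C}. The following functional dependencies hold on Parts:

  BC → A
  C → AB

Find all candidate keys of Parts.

Attribute C never appears on the right-hand side of any dependency, so C must belong to every candidate key.
{C}⁺ = {A, B, C}, which is all of the schema, so {C} is the only candidate key.

C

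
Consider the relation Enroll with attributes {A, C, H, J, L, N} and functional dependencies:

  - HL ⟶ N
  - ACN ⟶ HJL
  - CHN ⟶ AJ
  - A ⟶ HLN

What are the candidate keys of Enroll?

AC, CHL, CHN

Attribute C never appears on the right-hand side of any dependency, so C must belong to every candidate key.
{C}⁺ = {C}, which is not all of the schema, so we must add further attributes.
{A, C}⁺: A→HLN adds H, L, N; ACN→HJL adds J → {A, C, H, J, L, N}. Minimal: {C}⁺ = {C}; {A}⁺ = {A, H, L, N} — none reach the full schema.
{C, H, L}⁺: HL→N adds N; CHN→AJ adds A, J → {A, C, H, J, L, N}. Minimal: {H, L}⁺ = {H, L, N}; {C, L}⁺ = {C, L}; {C, H}⁺ = {C, H} — none reach the full schema.
{C, H, N}⁺: CHN→AJ adds A, J; A→HLN adds L → {A, C, H, J, L, N}. Minimal: {H, N}⁺ = {H, N}; {C, N}⁺ = {C, N}; {C, H}⁺ = {C, H} — none reach the full schema.
Any other superkey contains one of these as a subset, so there are no further candidate keys.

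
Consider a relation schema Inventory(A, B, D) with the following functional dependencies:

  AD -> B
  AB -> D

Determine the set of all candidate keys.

{A, B}, {A, D}

Attribute A never appears on the right-hand side of any dependency, so A must belong to every candidate key.
{A}⁺ = {A}, which is not all of the schema, so we must add further attributes.
{A, B}⁺: AB→D adds D → {A, B, D}.
{A, D}⁺: AD→B adds B → {A, B, D}.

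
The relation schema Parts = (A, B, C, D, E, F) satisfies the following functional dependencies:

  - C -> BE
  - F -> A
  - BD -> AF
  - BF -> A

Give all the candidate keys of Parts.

{C, D}

Attributes C, D never appear on any right-hand side, so every candidate key must contain {C, D}.
{C, D}⁺ = {A, B, C, D, E, F}, which is all of the schema, so {C, D} is the only candidate key.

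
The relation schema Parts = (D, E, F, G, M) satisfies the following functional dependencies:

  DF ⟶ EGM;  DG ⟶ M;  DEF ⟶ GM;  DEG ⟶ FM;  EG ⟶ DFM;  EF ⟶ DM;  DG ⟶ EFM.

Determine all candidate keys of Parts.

{D, F}, {D, G}, {E, F}, {E, G}

{D, F}⁺: DF→EGM adds E, G, M → {D, E, F, G, M}. Minimal: {F}⁺ = {F}; {D}⁺ = {D} — none reach the full schema.
{D, G}⁺: DG→M adds M; DG→EFM adds E, F → {D, E, F, G, M}. Minimal: {G}⁺ = {G}; {D}⁺ = {D} — none reach the full schema.
{E, F}⁺: EF→DM adds D, M; DF→EGM adds G → {D, E, F, G, M}. Minimal: {F}⁺ = {F}; {E}⁺ = {E} — none reach the full schema.
{E, G}⁺: EG→DFM adds D, F, M → {D, E, F, G, M}. Minimal: {G}⁺ = {G}; {E}⁺ = {E} — none reach the full schema.
Any other superkey contains one of these as a subset, so there are no further candidate keys.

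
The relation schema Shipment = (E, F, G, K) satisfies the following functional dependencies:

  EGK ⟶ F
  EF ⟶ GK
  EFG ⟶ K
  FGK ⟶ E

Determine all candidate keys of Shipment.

{E, F}⁺: EF→GK adds G, K → {E, F, G, K}. Minimal: {F}⁺ = {F}; {E}⁺ = {E} — none reach the full schema.
{E, G, K}⁺: EGK→F adds F → {E, F, G, K}. Minimal: {G, K}⁺ = {G, K}; {E, K}⁺ = {E, K}; {E, G}⁺ = {E, G} — none reach the full schema.
{F, G, K}⁺: FGK→E adds E → {E, F, G, K}. Minimal: {G, K}⁺ = {G, K}; {F, K}⁺ = {F, K}; {F, G}⁺ = {F, G} — none reach the full schema.

{E, F}, {E, G, K}, {F, G, K}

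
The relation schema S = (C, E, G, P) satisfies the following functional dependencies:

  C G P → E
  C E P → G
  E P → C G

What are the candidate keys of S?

{E, P}⁺: EP→CG adds C, G → {C, E, G, P}.
{C, G, P}⁺: CGP→E adds E → {C, E, G, P}.

EP; CGP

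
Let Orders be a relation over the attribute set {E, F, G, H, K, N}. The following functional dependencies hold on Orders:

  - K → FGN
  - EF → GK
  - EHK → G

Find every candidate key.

EFH, EHK

Attributes E, H never appear on any right-hand side, so every candidate key must contain {E, H}.
{E, H}⁺ = {E, H}, which is not all of the schema, so we must add further attributes.
{E, F, H}⁺: EF→GK adds G, K; K→FGN adds N → {E, F, G, H, K, N}. Minimal: {F, H}⁺ = {F, H}; {E, H}⁺ = {E, H}; {E, F}⁺ = {E, F, G, K, N} — none reach the full schema.
{E, H, K}⁺: K→FGN adds F, G, N → {E, F, G, H, K, N}. Minimal: {H, K}⁺ = {F, G, H, K, N}; {E, K}⁺ = {E, F, G, K, N}; {E, H}⁺ = {E, H} — none reach the full schema.
Any other superkey contains one of these as a subset, so there are no further candidate keys.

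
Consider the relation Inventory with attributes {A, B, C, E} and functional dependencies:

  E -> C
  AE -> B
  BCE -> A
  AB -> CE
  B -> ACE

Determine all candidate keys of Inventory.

{B}⁺: B→ACE adds A, C, E → {A, B, C, E}.
{A, E}⁺: E→C adds C; AE→B adds B → {A, B, C, E}. Minimal: {E}⁺ = {C, E}; {A}⁺ = {A} — none reach the full schema.
Any other superkey contains one of these as a subset, so there are no further candidate keys.

{B}; {A, E}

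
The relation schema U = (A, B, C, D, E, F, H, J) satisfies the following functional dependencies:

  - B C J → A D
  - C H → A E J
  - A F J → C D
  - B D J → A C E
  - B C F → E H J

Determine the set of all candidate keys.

Attributes B, F never appear on any right-hand side, so every candidate key must contain {B, F}.
{B, F}⁺ = {B, F}, which is not all of the schema, so we must add further attributes.
{B, C, F}⁺: BCF→EHJ adds E, H, J; BCJ→AD adds A, D → {A, B, C, D, E, F, H, J}.
{A, B, F, J}⁺: AFJ→CD adds C, D; BDJ→ACE adds E; BCF→EHJ adds H → {A, B, C, D, E, F, H, J}.
{B, D, F, J}⁺: BDJ→ACE adds A, C, E; BCF→EHJ adds H → {A, B, C, D, E, F, H, J}.
Any other superkey contains one of these as a subset, so there are no further candidate keys.

BCF, ABFJ, BDFJ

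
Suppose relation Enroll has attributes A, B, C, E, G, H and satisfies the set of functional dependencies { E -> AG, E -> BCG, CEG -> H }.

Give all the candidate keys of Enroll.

E

Attribute E never appears on the right-hand side of any dependency, so E must belong to every candidate key.
{E}⁺ = {A, B, C, E, G, H}, which is all of the schema, so {E} is the only candidate key.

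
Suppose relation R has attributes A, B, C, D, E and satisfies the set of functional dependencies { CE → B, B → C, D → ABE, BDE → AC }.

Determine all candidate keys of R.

Attribute D never appears on the right-hand side of any dependency, so D must belong to every candidate key.
{D}⁺ = {A, B, C, D, E}, which is all of the schema, so {D} is the only candidate key.

D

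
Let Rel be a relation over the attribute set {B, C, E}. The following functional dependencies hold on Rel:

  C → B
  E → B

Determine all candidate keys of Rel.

CE

Attributes C, E never appear on any right-hand side, so every candidate key must contain {C, E}.
{C, E}⁺ = {B, C, E}, which is all of the schema, so {C, E} is the only candidate key.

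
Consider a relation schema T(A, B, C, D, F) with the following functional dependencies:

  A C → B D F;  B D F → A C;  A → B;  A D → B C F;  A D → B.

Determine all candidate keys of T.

(A, C), (A, D), (B, D, F)

{A, C}⁺: AC→BDF adds B, D, F → {A, B, C, D, F}. Minimal: {C}⁺ = {C}; {A}⁺ = {A, B} — none reach the full schema.
{A, D}⁺: A→B adds B; AD→BCF adds C, F → {A, B, C, D, F}. Minimal: {D}⁺ = {D}; {A}⁺ = {A, B} — none reach the full schema.
{B, D, F}⁺: BDF→AC adds A, C → {A, B, C, D, F}. Minimal: {D, F}⁺ = {D, F}; {B, F}⁺ = {B, F}; {B, D}⁺ = {B, D} — none reach the full schema.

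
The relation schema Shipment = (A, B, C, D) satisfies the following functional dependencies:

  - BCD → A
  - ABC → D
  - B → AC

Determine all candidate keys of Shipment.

{B}⁺: B→AC adds A, C; ABC→D adds D → {A, B, C, D}.

B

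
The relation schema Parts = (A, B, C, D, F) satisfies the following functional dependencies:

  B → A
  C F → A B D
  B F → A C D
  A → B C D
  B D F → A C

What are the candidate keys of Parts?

{A, F}, {B, F}, {C, F}

Attribute F never appears on the right-hand side of any dependency, so F must belong to every candidate key.
{F}⁺ = {F}, which is not all of the schema, so we must add further attributes.
{A, F}⁺: A→BCD adds B, C, D → {A, B, C, D, F}. Minimal: {F}⁺ = {F}; {A}⁺ = {A, B, C, D} — none reach the full schema.
{B, F}⁺: B→A adds A; BF→ACD adds C, D → {A, B, C, D, F}. Minimal: {F}⁺ = {F}; {B}⁺ = {A, B, C, D} — none reach the full schema.
{C, F}⁺: CF→ABD adds A, B, D → {A, B, C, D, F}. Minimal: {F}⁺ = {F}; {C}⁺ = {C} — none reach the full schema.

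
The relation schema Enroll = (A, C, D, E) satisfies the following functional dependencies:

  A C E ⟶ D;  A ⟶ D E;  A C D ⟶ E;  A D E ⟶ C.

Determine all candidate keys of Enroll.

Attribute A never appears on the right-hand side of any dependency, so A must belong to every candidate key.
{A}⁺ = {A, C, D, E}, which is all of the schema, so {A} is the only candidate key.

(A)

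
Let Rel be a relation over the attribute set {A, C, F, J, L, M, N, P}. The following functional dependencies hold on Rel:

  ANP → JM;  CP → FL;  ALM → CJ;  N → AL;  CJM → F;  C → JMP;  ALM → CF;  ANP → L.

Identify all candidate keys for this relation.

Attribute N never appears on the right-hand side of any dependency, so N must belong to every candidate key.
{N}⁺ = {A, L, N}, which is not all of the schema, so we must add further attributes.
{C, N}⁺: N→AL adds A, L; C→JMP adds J, M, P; ALM→CF adds F → {A, C, F, J, L, M, N, P}.
{M, N}⁺: N→AL adds A, L; ALM→CF adds C, F; ALM→CJ adds J; C→JMP adds P → {A, C, F, J, L, M, N, P}.
{N, P}⁺: N→AL adds A, L; ANP→JM adds J, M; ALM→CJ adds C; CJM→F adds F → {A, C, F, J, L, M, N, P}.
Any other superkey contains one of these as a subset, so there are no further candidate keys.

CN; MN; NP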